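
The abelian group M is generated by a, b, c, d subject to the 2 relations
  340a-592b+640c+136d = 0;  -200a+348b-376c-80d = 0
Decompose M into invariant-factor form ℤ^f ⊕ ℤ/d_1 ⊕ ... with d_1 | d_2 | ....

Answer: M ≅ ℤ^2 ⊕ ℤ/4 ⊕ ℤ/4

Derivation:
rank_ℚ(R)=2; free=4−2=2
SNF(R) diag = [4, 4] → torsion [4, 4]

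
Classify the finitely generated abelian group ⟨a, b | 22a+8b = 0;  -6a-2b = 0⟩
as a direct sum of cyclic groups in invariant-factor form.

rank_ℚ(R)=2; free=2−2=0
SNF(R) diag = [2, 2] → torsion [2, 2]

Answer: M ≅ ℤ/2 ⊕ ℤ/2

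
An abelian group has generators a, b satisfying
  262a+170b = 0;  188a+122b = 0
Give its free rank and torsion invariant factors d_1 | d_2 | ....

rank_ℚ(R)=2; free=2−2=0
SNF(R) diag = [2, 2] → torsion [2, 2]

Answer: M ≅ ℤ/2 ⊕ ℤ/2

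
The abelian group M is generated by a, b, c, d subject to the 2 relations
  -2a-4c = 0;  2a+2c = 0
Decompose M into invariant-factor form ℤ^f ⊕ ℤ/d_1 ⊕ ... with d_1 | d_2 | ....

Answer: M ≅ ℤ^2 ⊕ ℤ/2 ⊕ ℤ/2

Derivation:
rank_ℚ(R)=2; free=4−2=2
SNF(R) diag = [2, 2] → torsion [2, 2]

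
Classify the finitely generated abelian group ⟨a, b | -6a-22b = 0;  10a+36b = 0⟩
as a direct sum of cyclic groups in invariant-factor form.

Answer: M ≅ ℤ/2 ⊕ ℤ/2

Derivation:
rank_ℚ(R)=2; free=2−2=0
SNF(R) diag = [2, 2] → torsion [2, 2]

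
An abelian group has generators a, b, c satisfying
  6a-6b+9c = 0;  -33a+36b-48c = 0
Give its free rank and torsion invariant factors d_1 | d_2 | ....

Answer: M ≅ ℤ^1 ⊕ ℤ/3 ⊕ ℤ/3

Derivation:
rank_ℚ(R)=2; free=3−2=1
SNF(R) diag = [3, 3] → torsion [3, 3]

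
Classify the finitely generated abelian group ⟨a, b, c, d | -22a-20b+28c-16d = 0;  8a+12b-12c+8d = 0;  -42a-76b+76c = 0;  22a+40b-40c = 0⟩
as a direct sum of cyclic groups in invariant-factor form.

Answer: M ≅ ℤ/2 ⊕ ℤ/4 ⊕ ℤ/8 ⊕ ℤ/8

Derivation:
rank_ℚ(R)=4; free=4−4=0
SNF(R) diag = [2, 4, 8, 8] → torsion [2, 4, 8, 8]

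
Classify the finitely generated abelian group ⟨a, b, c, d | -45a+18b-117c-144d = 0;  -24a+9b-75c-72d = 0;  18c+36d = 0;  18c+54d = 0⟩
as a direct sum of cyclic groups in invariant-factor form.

Answer: M ≅ ℤ/3 ⊕ ℤ/9 ⊕ ℤ/18 ⊕ ℤ/18

Derivation:
rank_ℚ(R)=4; free=4−4=0
SNF(R) diag = [3, 9, 18, 18] → torsion [3, 9, 18, 18]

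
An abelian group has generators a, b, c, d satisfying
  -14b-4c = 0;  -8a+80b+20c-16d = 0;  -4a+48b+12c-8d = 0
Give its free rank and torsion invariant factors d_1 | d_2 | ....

Answer: M ≅ ℤ^1 ⊕ ℤ/2 ⊕ ℤ/4 ⊕ ℤ/4

Derivation:
rank_ℚ(R)=3; free=4−3=1
SNF(R) diag = [2, 4, 4] → torsion [2, 4, 4]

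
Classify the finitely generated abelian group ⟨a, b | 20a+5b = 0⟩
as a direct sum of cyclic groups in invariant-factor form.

Answer: M ≅ ℤ^1 ⊕ ℤ/5

Derivation:
rank_ℚ(R)=1; free=2−1=1
SNF(R) diag = [5] → torsion [5]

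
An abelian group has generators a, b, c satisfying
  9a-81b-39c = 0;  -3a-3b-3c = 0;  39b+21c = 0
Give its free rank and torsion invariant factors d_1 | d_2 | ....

rank_ℚ(R)=3; free=3−3=0
SNF(R) diag = [3, 3, 6] → torsion [3, 3, 6]

Answer: M ≅ ℤ/3 ⊕ ℤ/3 ⊕ ℤ/6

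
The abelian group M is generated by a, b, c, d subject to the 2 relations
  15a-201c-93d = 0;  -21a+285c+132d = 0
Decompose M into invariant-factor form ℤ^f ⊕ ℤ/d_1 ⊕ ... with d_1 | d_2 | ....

Answer: M ≅ ℤ^2 ⊕ ℤ/3 ⊕ ℤ/9

Derivation:
rank_ℚ(R)=2; free=4−2=2
SNF(R) diag = [3, 9] → torsion [3, 9]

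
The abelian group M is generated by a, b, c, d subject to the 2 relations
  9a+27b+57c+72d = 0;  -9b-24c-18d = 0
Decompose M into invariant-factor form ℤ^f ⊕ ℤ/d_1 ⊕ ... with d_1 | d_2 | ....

Answer: M ≅ ℤ^2 ⊕ ℤ/3 ⊕ ℤ/9

Derivation:
rank_ℚ(R)=2; free=4−2=2
SNF(R) diag = [3, 9] → torsion [3, 9]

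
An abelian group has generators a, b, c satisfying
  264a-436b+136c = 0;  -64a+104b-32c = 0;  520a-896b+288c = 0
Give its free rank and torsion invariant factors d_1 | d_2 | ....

rank_ℚ(R)=3; free=3−3=0
SNF(R) diag = [4, 8, 16] → torsion [4, 8, 16]

Answer: M ≅ ℤ/4 ⊕ ℤ/8 ⊕ ℤ/16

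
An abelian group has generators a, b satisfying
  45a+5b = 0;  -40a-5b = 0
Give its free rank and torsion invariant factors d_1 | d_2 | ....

Answer: M ≅ ℤ/5 ⊕ ℤ/5

Derivation:
rank_ℚ(R)=2; free=2−2=0
SNF(R) diag = [5, 5] → torsion [5, 5]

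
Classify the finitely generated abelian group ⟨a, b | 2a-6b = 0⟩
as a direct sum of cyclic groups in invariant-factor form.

rank_ℚ(R)=1; free=2−1=1
SNF(R) diag = [2] → torsion [2]

Answer: M ≅ ℤ^1 ⊕ ℤ/2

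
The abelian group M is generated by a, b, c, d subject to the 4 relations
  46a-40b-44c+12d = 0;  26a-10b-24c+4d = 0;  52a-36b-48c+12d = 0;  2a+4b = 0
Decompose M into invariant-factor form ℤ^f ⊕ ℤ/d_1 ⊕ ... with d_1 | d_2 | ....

rank_ℚ(R)=4; free=4−4=0
SNF(R) diag = [2, 2, 4, 4] → torsion [2, 2, 4, 4]

Answer: M ≅ ℤ/2 ⊕ ℤ/2 ⊕ ℤ/4 ⊕ ℤ/4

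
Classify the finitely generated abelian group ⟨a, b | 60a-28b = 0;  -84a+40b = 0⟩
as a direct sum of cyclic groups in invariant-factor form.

Answer: M ≅ ℤ/4 ⊕ ℤ/12

Derivation:
rank_ℚ(R)=2; free=2−2=0
SNF(R) diag = [4, 12] → torsion [4, 12]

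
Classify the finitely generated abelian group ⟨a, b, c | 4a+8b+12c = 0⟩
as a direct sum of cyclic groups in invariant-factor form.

rank_ℚ(R)=1; free=3−1=2
SNF(R) diag = [4] → torsion [4]

Answer: M ≅ ℤ^2 ⊕ ℤ/4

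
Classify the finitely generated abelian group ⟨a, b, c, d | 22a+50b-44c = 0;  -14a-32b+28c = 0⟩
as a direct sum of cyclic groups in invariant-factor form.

rank_ℚ(R)=2; free=4−2=2
SNF(R) diag = [2, 2] → torsion [2, 2]

Answer: M ≅ ℤ^2 ⊕ ℤ/2 ⊕ ℤ/2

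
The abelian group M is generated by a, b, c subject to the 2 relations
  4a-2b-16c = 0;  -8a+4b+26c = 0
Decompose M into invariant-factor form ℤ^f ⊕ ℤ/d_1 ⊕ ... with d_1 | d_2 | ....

Answer: M ≅ ℤ^1 ⊕ ℤ/2 ⊕ ℤ/6

Derivation:
rank_ℚ(R)=2; free=3−2=1
SNF(R) diag = [2, 6] → torsion [2, 6]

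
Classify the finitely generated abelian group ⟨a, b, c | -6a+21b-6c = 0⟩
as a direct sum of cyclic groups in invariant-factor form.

Answer: M ≅ ℤ^2 ⊕ ℤ/3

Derivation:
rank_ℚ(R)=1; free=3−1=2
SNF(R) diag = [3] → torsion [3]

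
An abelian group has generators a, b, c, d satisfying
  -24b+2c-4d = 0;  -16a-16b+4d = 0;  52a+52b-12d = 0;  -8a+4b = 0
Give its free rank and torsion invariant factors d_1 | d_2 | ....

rank_ℚ(R)=4; free=4−4=0
SNF(R) diag = [2, 4, 4, 12] → torsion [2, 4, 4, 12]

Answer: M ≅ ℤ/2 ⊕ ℤ/4 ⊕ ℤ/4 ⊕ ℤ/12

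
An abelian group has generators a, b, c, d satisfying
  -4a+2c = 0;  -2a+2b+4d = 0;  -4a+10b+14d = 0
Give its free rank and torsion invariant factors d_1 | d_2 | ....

rank_ℚ(R)=3; free=4−3=1
SNF(R) diag = [2, 2, 6] → torsion [2, 2, 6]

Answer: M ≅ ℤ^1 ⊕ ℤ/2 ⊕ ℤ/2 ⊕ ℤ/6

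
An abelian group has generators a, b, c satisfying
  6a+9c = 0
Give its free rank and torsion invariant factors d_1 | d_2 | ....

Answer: M ≅ ℤ^2 ⊕ ℤ/3

Derivation:
rank_ℚ(R)=1; free=3−1=2
SNF(R) diag = [3] → torsion [3]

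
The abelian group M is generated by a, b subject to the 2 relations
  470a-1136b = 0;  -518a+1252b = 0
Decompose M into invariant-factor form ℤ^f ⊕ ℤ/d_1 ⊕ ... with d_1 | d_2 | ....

Answer: M ≅ ℤ/2 ⊕ ℤ/4

Derivation:
rank_ℚ(R)=2; free=2−2=0
SNF(R) diag = [2, 4] → torsion [2, 4]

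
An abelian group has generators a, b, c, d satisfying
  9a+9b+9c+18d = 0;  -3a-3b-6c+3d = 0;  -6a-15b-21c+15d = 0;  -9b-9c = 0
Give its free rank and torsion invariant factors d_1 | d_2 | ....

Answer: M ≅ ℤ/3 ⊕ ℤ/9 ⊕ ℤ/9 ⊕ ℤ/9

Derivation:
rank_ℚ(R)=4; free=4−4=0
SNF(R) diag = [3, 9, 9, 9] → torsion [3, 9, 9, 9]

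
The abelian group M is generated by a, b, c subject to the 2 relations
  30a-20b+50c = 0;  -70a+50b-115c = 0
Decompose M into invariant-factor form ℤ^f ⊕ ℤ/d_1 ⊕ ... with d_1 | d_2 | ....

Answer: M ≅ ℤ^1 ⊕ ℤ/5 ⊕ ℤ/10

Derivation:
rank_ℚ(R)=2; free=3−2=1
SNF(R) diag = [5, 10] → torsion [5, 10]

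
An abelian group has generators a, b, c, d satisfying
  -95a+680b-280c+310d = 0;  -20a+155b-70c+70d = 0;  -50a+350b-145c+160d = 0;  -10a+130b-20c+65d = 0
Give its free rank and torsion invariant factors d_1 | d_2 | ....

Answer: M ≅ ℤ/5 ⊕ ℤ/15 ⊕ ℤ/15 ⊕ ℤ/45

Derivation:
rank_ℚ(R)=4; free=4−4=0
SNF(R) diag = [5, 15, 15, 45] → torsion [5, 15, 15, 45]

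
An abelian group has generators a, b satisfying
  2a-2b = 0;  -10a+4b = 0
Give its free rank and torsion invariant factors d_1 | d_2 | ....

Answer: M ≅ ℤ/2 ⊕ ℤ/6

Derivation:
rank_ℚ(R)=2; free=2−2=0
SNF(R) diag = [2, 6] → torsion [2, 6]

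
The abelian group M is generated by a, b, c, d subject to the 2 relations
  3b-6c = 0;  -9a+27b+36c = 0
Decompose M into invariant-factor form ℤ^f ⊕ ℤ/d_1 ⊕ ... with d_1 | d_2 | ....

rank_ℚ(R)=2; free=4−2=2
SNF(R) diag = [3, 9] → torsion [3, 9]

Answer: M ≅ ℤ^2 ⊕ ℤ/3 ⊕ ℤ/9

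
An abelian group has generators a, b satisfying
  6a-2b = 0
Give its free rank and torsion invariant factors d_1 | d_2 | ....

Answer: M ≅ ℤ^1 ⊕ ℤ/2

Derivation:
rank_ℚ(R)=1; free=2−1=1
SNF(R) diag = [2] → torsion [2]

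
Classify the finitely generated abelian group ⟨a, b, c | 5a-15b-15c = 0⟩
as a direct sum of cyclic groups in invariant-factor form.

Answer: M ≅ ℤ^2 ⊕ ℤ/5

Derivation:
rank_ℚ(R)=1; free=3−1=2
SNF(R) diag = [5] → torsion [5]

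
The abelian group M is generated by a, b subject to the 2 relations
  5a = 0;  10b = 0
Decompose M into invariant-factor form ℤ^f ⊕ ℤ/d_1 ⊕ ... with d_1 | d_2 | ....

Answer: M ≅ ℤ/5 ⊕ ℤ/10

Derivation:
rank_ℚ(R)=2; free=2−2=0
SNF(R) diag = [5, 10] → torsion [5, 10]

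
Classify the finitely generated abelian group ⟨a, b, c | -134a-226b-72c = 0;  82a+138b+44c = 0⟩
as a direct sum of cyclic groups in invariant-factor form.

rank_ℚ(R)=2; free=3−2=1
SNF(R) diag = [2, 4] → torsion [2, 4]

Answer: M ≅ ℤ^1 ⊕ ℤ/2 ⊕ ℤ/4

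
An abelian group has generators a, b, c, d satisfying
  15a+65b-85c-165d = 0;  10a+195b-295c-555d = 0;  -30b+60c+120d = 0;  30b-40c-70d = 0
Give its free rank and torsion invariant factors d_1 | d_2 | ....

Answer: M ≅ ℤ/5 ⊕ ℤ/5 ⊕ ℤ/10 ⊕ ℤ/30

Derivation:
rank_ℚ(R)=4; free=4−4=0
SNF(R) diag = [5, 5, 10, 30] → torsion [5, 5, 10, 30]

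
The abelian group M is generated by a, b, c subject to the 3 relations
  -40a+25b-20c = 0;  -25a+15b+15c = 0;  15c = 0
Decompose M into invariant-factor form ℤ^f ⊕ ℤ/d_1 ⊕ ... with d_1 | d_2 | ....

rank_ℚ(R)=3; free=3−3=0
SNF(R) diag = [5, 5, 15] → torsion [5, 5, 15]

Answer: M ≅ ℤ/5 ⊕ ℤ/5 ⊕ ℤ/15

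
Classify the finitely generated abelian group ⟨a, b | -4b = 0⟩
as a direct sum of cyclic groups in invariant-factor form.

Answer: M ≅ ℤ^1 ⊕ ℤ/4

Derivation:
rank_ℚ(R)=1; free=2−1=1
SNF(R) diag = [4] → torsion [4]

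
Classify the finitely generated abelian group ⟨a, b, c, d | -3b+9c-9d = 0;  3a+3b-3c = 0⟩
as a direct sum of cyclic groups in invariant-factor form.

Answer: M ≅ ℤ^2 ⊕ ℤ/3 ⊕ ℤ/3

Derivation:
rank_ℚ(R)=2; free=4−2=2
SNF(R) diag = [3, 3] → torsion [3, 3]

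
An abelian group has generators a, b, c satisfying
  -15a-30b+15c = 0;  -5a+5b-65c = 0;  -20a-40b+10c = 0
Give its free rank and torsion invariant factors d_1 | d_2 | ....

Answer: M ≅ ℤ/5 ⊕ ℤ/15 ⊕ ℤ/30

Derivation:
rank_ℚ(R)=3; free=3−3=0
SNF(R) diag = [5, 15, 30] → torsion [5, 15, 30]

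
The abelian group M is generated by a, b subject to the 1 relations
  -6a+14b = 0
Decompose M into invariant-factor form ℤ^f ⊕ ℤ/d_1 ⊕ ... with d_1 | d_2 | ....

rank_ℚ(R)=1; free=2−1=1
SNF(R) diag = [2] → torsion [2]

Answer: M ≅ ℤ^1 ⊕ ℤ/2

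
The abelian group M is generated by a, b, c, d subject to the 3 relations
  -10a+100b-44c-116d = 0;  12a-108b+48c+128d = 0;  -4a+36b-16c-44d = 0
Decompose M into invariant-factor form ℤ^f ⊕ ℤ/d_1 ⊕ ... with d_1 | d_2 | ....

Answer: M ≅ ℤ^1 ⊕ ℤ/2 ⊕ ℤ/4 ⊕ ℤ/4

Derivation:
rank_ℚ(R)=3; free=4−3=1
SNF(R) diag = [2, 4, 4] → torsion [2, 4, 4]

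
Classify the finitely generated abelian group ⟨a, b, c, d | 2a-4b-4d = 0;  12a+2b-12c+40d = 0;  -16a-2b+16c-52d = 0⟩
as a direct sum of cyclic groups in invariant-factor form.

Answer: M ≅ ℤ^1 ⊕ ℤ/2 ⊕ ℤ/2 ⊕ ℤ/4

Derivation:
rank_ℚ(R)=3; free=4−3=1
SNF(R) diag = [2, 2, 4] → torsion [2, 2, 4]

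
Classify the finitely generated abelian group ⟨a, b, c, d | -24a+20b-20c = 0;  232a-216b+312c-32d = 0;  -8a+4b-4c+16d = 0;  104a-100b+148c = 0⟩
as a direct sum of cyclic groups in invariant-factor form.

rank_ℚ(R)=4; free=4−4=0
SNF(R) diag = [4, 8, 16, 48] → torsion [4, 8, 16, 48]

Answer: M ≅ ℤ/4 ⊕ ℤ/8 ⊕ ℤ/16 ⊕ ℤ/48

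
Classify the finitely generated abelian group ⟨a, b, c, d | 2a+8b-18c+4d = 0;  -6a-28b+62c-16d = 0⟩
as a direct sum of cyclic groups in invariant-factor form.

Answer: M ≅ ℤ^2 ⊕ ℤ/2 ⊕ ℤ/4

Derivation:
rank_ℚ(R)=2; free=4−2=2
SNF(R) diag = [2, 4] → torsion [2, 4]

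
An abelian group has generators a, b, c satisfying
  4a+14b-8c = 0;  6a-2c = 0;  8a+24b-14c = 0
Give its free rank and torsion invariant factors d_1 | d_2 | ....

Answer: M ≅ ℤ/2 ⊕ ℤ/2 ⊕ ℤ/2

Derivation:
rank_ℚ(R)=3; free=3−3=0
SNF(R) diag = [2, 2, 2] → torsion [2, 2, 2]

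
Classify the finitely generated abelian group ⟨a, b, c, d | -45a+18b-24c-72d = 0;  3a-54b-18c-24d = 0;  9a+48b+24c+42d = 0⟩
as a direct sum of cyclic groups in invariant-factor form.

Answer: M ≅ ℤ^1 ⊕ ℤ/3 ⊕ ℤ/6 ⊕ ℤ/6

Derivation:
rank_ℚ(R)=3; free=4−3=1
SNF(R) diag = [3, 6, 6] → torsion [3, 6, 6]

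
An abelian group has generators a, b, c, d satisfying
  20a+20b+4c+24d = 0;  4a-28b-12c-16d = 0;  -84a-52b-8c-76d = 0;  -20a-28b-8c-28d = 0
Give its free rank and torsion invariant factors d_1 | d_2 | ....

Answer: M ≅ ℤ/4 ⊕ ℤ/4 ⊕ ℤ/8 ⊕ ℤ/8

Derivation:
rank_ℚ(R)=4; free=4−4=0
SNF(R) diag = [4, 4, 8, 8] → torsion [4, 4, 8, 8]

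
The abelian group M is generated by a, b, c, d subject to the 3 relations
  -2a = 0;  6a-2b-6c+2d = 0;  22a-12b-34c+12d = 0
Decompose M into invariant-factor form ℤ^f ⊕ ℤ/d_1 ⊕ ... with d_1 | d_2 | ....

rank_ℚ(R)=3; free=4−3=1
SNF(R) diag = [2, 2, 2] → torsion [2, 2, 2]

Answer: M ≅ ℤ^1 ⊕ ℤ/2 ⊕ ℤ/2 ⊕ ℤ/2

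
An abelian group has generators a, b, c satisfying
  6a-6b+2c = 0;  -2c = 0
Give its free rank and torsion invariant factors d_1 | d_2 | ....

Answer: M ≅ ℤ^1 ⊕ ℤ/2 ⊕ ℤ/6

Derivation:
rank_ℚ(R)=2; free=3−2=1
SNF(R) diag = [2, 6] → torsion [2, 6]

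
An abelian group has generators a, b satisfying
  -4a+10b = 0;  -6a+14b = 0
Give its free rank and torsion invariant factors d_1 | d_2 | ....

Answer: M ≅ ℤ/2 ⊕ ℤ/2

Derivation:
rank_ℚ(R)=2; free=2−2=0
SNF(R) diag = [2, 2] → torsion [2, 2]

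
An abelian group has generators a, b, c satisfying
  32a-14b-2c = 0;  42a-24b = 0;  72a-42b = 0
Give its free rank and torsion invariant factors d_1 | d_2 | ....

Answer: M ≅ ℤ/2 ⊕ ℤ/6 ⊕ ℤ/6

Derivation:
rank_ℚ(R)=3; free=3−3=0
SNF(R) diag = [2, 6, 6] → torsion [2, 6, 6]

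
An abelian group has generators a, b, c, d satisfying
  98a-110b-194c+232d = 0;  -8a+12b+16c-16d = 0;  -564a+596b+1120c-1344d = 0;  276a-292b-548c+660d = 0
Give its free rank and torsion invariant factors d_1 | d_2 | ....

rank_ℚ(R)=4; free=4−4=0
SNF(R) diag = [2, 4, 12, 36] → torsion [2, 4, 12, 36]

Answer: M ≅ ℤ/2 ⊕ ℤ/4 ⊕ ℤ/12 ⊕ ℤ/36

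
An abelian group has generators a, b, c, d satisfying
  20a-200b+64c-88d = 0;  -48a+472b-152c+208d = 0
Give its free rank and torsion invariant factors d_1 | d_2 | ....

Answer: M ≅ ℤ^2 ⊕ ℤ/4 ⊕ ℤ/8

Derivation:
rank_ℚ(R)=2; free=4−2=2
SNF(R) diag = [4, 8] → torsion [4, 8]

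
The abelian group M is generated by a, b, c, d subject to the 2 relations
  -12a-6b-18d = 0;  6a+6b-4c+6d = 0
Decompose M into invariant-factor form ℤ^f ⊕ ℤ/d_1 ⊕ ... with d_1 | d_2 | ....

rank_ℚ(R)=2; free=4−2=2
SNF(R) diag = [2, 6] → torsion [2, 6]

Answer: M ≅ ℤ^2 ⊕ ℤ/2 ⊕ ℤ/6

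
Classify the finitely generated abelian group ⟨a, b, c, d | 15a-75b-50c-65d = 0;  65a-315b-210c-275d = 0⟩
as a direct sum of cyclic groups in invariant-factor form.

rank_ℚ(R)=2; free=4−2=2
SNF(R) diag = [5, 10] → torsion [5, 10]

Answer: M ≅ ℤ^2 ⊕ ℤ/5 ⊕ ℤ/10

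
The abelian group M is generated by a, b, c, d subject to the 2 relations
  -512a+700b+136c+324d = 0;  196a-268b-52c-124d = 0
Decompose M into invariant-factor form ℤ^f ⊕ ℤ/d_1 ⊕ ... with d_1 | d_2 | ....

Answer: M ≅ ℤ^2 ⊕ ℤ/4 ⊕ ℤ/4

Derivation:
rank_ℚ(R)=2; free=4−2=2
SNF(R) diag = [4, 4] → torsion [4, 4]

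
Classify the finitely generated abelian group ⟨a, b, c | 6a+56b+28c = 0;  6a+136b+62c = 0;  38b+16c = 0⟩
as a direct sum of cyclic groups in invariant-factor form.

rank_ℚ(R)=3; free=3−3=0
SNF(R) diag = [2, 6, 6] → torsion [2, 6, 6]

Answer: M ≅ ℤ/2 ⊕ ℤ/6 ⊕ ℤ/6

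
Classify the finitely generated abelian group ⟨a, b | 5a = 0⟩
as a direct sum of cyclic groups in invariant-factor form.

Answer: M ≅ ℤ^1 ⊕ ℤ/5

Derivation:
rank_ℚ(R)=1; free=2−1=1
SNF(R) diag = [5] → torsion [5]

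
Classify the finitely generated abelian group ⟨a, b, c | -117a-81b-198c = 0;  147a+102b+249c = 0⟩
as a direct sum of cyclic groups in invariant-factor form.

rank_ℚ(R)=2; free=3−2=1
SNF(R) diag = [3, 9] → torsion [3, 9]

Answer: M ≅ ℤ^1 ⊕ ℤ/3 ⊕ ℤ/9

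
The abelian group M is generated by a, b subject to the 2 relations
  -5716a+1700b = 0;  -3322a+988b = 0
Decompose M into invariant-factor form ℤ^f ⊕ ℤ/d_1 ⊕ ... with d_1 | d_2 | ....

Answer: M ≅ ℤ/2 ⊕ ℤ/4

Derivation:
rank_ℚ(R)=2; free=2−2=0
SNF(R) diag = [2, 4] → torsion [2, 4]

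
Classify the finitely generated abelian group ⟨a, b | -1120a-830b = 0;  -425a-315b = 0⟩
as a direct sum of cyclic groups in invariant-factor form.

rank_ℚ(R)=2; free=2−2=0
SNF(R) diag = [5, 10] → torsion [5, 10]

Answer: M ≅ ℤ/5 ⊕ ℤ/10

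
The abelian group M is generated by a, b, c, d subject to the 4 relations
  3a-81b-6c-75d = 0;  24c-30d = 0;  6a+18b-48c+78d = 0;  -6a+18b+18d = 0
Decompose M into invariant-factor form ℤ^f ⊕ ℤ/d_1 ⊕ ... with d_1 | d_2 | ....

Answer: M ≅ ℤ/3 ⊕ ℤ/6 ⊕ ℤ/12 ⊕ ℤ/36

Derivation:
rank_ℚ(R)=4; free=4−4=0
SNF(R) diag = [3, 6, 12, 36] → torsion [3, 6, 12, 36]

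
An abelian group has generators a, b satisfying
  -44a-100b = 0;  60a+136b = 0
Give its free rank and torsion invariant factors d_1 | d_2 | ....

Answer: M ≅ ℤ/4 ⊕ ℤ/4

Derivation:
rank_ℚ(R)=2; free=2−2=0
SNF(R) diag = [4, 4] → torsion [4, 4]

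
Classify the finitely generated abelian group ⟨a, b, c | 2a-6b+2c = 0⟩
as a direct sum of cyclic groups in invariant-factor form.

Answer: M ≅ ℤ^2 ⊕ ℤ/2

Derivation:
rank_ℚ(R)=1; free=3−1=2
SNF(R) diag = [2] → torsion [2]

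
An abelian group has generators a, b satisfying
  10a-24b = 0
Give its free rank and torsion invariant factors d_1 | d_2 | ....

Answer: M ≅ ℤ^1 ⊕ ℤ/2

Derivation:
rank_ℚ(R)=1; free=2−1=1
SNF(R) diag = [2] → torsion [2]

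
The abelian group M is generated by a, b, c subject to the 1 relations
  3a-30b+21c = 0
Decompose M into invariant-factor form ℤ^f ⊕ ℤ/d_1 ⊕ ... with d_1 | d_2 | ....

Answer: M ≅ ℤ^2 ⊕ ℤ/3

Derivation:
rank_ℚ(R)=1; free=3−1=2
SNF(R) diag = [3] → torsion [3]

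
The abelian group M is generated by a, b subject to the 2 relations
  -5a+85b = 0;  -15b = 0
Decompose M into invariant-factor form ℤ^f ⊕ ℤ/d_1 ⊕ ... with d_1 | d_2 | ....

rank_ℚ(R)=2; free=2−2=0
SNF(R) diag = [5, 15] → torsion [5, 15]

Answer: M ≅ ℤ/5 ⊕ ℤ/15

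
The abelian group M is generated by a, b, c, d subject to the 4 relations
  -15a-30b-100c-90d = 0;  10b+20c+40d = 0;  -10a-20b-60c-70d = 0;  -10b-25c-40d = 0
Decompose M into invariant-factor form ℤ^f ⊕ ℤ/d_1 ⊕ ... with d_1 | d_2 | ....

Answer: M ≅ ℤ/5 ⊕ ℤ/5 ⊕ ℤ/10 ⊕ ℤ/30

Derivation:
rank_ℚ(R)=4; free=4−4=0
SNF(R) diag = [5, 5, 10, 30] → torsion [5, 5, 10, 30]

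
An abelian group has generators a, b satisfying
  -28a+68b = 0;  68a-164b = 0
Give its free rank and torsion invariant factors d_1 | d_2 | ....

rank_ℚ(R)=2; free=2−2=0
SNF(R) diag = [4, 8] → torsion [4, 8]

Answer: M ≅ ℤ/4 ⊕ ℤ/8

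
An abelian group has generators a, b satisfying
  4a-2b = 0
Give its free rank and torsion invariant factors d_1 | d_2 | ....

rank_ℚ(R)=1; free=2−1=1
SNF(R) diag = [2] → torsion [2]

Answer: M ≅ ℤ^1 ⊕ ℤ/2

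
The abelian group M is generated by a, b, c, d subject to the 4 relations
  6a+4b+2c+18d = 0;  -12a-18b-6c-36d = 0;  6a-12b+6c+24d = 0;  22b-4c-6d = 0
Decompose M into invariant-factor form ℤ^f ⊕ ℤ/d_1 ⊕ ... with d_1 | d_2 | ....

rank_ℚ(R)=4; free=4−4=0
SNF(R) diag = [2, 6, 6, 6] → torsion [2, 6, 6, 6]

Answer: M ≅ ℤ/2 ⊕ ℤ/6 ⊕ ℤ/6 ⊕ ℤ/6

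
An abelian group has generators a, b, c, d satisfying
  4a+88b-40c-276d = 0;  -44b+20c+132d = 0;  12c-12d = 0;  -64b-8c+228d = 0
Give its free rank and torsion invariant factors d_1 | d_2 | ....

Answer: M ≅ ℤ/4 ⊕ ℤ/4 ⊕ ℤ/12 ⊕ ℤ/12

Derivation:
rank_ℚ(R)=4; free=4−4=0
SNF(R) diag = [4, 4, 12, 12] → torsion [4, 4, 12, 12]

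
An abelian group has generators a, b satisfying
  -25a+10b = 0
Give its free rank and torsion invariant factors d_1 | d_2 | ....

rank_ℚ(R)=1; free=2−1=1
SNF(R) diag = [5] → torsion [5]

Answer: M ≅ ℤ^1 ⊕ ℤ/5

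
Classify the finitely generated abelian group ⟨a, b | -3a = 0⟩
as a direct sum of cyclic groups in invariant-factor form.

rank_ℚ(R)=1; free=2−1=1
SNF(R) diag = [3] → torsion [3]

Answer: M ≅ ℤ^1 ⊕ ℤ/3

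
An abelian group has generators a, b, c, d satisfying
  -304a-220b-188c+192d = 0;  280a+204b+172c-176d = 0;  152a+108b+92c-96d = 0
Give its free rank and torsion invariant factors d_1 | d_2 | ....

rank_ℚ(R)=3; free=4−3=1
SNF(R) diag = [4, 8, 16] → torsion [4, 8, 16]

Answer: M ≅ ℤ^1 ⊕ ℤ/4 ⊕ ℤ/8 ⊕ ℤ/16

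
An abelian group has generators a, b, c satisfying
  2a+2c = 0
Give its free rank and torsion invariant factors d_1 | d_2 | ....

rank_ℚ(R)=1; free=3−1=2
SNF(R) diag = [2] → torsion [2]

Answer: M ≅ ℤ^2 ⊕ ℤ/2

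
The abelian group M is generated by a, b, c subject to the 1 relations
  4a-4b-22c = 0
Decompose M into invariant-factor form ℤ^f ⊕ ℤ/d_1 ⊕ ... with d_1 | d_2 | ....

Answer: M ≅ ℤ^2 ⊕ ℤ/2

Derivation:
rank_ℚ(R)=1; free=3−1=2
SNF(R) diag = [2] → torsion [2]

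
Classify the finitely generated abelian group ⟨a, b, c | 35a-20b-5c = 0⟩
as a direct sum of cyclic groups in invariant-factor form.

rank_ℚ(R)=1; free=3−1=2
SNF(R) diag = [5] → torsion [5]

Answer: M ≅ ℤ^2 ⊕ ℤ/5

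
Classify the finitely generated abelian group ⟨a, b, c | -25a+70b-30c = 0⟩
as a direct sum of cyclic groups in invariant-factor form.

rank_ℚ(R)=1; free=3−1=2
SNF(R) diag = [5] → torsion [5]

Answer: M ≅ ℤ^2 ⊕ ℤ/5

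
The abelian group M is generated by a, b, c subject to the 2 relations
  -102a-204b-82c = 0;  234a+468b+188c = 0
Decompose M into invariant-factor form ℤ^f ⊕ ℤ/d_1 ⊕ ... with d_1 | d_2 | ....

rank_ℚ(R)=2; free=3−2=1
SNF(R) diag = [2, 6] → torsion [2, 6]

Answer: M ≅ ℤ^1 ⊕ ℤ/2 ⊕ ℤ/6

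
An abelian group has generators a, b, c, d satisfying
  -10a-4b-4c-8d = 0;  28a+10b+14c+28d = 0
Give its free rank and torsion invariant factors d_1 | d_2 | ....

rank_ℚ(R)=2; free=4−2=2
SNF(R) diag = [2, 2] → torsion [2, 2]

Answer: M ≅ ℤ^2 ⊕ ℤ/2 ⊕ ℤ/2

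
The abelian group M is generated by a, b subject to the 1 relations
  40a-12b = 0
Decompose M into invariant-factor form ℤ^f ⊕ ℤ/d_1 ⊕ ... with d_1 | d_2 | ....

rank_ℚ(R)=1; free=2−1=1
SNF(R) diag = [4] → torsion [4]

Answer: M ≅ ℤ^1 ⊕ ℤ/4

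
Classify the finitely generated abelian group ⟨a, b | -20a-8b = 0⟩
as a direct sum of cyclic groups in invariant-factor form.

Answer: M ≅ ℤ^1 ⊕ ℤ/4

Derivation:
rank_ℚ(R)=1; free=2−1=1
SNF(R) diag = [4] → torsion [4]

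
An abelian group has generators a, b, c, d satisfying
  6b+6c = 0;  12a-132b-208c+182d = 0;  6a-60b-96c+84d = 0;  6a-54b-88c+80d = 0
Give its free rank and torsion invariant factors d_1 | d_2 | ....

Answer: M ≅ ℤ/2 ⊕ ℤ/6 ⊕ ℤ/6 ⊕ ℤ/6

Derivation:
rank_ℚ(R)=4; free=4−4=0
SNF(R) diag = [2, 6, 6, 6] → torsion [2, 6, 6, 6]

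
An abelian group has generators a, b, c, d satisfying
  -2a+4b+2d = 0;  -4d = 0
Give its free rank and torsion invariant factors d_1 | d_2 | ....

rank_ℚ(R)=2; free=4−2=2
SNF(R) diag = [2, 4] → torsion [2, 4]

Answer: M ≅ ℤ^2 ⊕ ℤ/2 ⊕ ℤ/4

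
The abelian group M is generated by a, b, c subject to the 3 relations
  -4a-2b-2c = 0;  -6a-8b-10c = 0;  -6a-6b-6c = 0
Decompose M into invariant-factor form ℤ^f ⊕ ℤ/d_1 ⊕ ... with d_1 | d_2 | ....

Answer: M ≅ ℤ/2 ⊕ ℤ/2 ⊕ ℤ/6

Derivation:
rank_ℚ(R)=3; free=3−3=0
SNF(R) diag = [2, 2, 6] → torsion [2, 2, 6]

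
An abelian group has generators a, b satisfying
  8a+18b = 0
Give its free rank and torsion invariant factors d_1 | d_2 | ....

Answer: M ≅ ℤ^1 ⊕ ℤ/2

Derivation:
rank_ℚ(R)=1; free=2−1=1
SNF(R) diag = [2] → torsion [2]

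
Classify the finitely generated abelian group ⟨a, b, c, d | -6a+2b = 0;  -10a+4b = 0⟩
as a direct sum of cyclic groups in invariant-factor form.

rank_ℚ(R)=2; free=4−2=2
SNF(R) diag = [2, 2] → torsion [2, 2]

Answer: M ≅ ℤ^2 ⊕ ℤ/2 ⊕ ℤ/2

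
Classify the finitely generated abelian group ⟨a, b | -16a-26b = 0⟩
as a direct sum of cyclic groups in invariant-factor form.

rank_ℚ(R)=1; free=2−1=1
SNF(R) diag = [2] → torsion [2]

Answer: M ≅ ℤ^1 ⊕ ℤ/2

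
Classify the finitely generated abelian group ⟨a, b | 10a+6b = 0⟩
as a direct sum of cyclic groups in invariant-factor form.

Answer: M ≅ ℤ^1 ⊕ ℤ/2

Derivation:
rank_ℚ(R)=1; free=2−1=1
SNF(R) diag = [2] → torsion [2]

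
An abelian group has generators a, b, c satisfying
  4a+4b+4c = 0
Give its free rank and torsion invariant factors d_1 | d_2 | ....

Answer: M ≅ ℤ^2 ⊕ ℤ/4

Derivation:
rank_ℚ(R)=1; free=3−1=2
SNF(R) diag = [4] → torsion [4]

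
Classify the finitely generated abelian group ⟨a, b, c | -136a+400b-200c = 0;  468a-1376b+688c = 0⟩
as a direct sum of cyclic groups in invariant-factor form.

Answer: M ≅ ℤ^1 ⊕ ℤ/4 ⊕ ℤ/8

Derivation:
rank_ℚ(R)=2; free=3−2=1
SNF(R) diag = [4, 8] → torsion [4, 8]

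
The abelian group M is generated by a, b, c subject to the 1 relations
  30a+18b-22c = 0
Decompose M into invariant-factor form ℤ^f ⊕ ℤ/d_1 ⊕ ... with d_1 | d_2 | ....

Answer: M ≅ ℤ^2 ⊕ ℤ/2

Derivation:
rank_ℚ(R)=1; free=3−1=2
SNF(R) diag = [2] → torsion [2]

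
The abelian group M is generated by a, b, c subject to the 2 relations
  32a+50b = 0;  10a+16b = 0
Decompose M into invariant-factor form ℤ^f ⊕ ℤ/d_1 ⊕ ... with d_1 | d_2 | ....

Answer: M ≅ ℤ^1 ⊕ ℤ/2 ⊕ ℤ/6

Derivation:
rank_ℚ(R)=2; free=3−2=1
SNF(R) diag = [2, 6] → torsion [2, 6]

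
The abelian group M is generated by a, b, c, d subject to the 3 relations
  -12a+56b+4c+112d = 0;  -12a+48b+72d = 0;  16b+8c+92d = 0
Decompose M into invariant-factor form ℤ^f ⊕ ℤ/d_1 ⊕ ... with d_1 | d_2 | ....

Answer: M ≅ ℤ^1 ⊕ ℤ/4 ⊕ ℤ/12 ⊕ ℤ/12

Derivation:
rank_ℚ(R)=3; free=4−3=1
SNF(R) diag = [4, 12, 12] → torsion [4, 12, 12]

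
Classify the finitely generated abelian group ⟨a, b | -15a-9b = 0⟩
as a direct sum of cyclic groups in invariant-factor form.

rank_ℚ(R)=1; free=2−1=1
SNF(R) diag = [3] → torsion [3]

Answer: M ≅ ℤ^1 ⊕ ℤ/3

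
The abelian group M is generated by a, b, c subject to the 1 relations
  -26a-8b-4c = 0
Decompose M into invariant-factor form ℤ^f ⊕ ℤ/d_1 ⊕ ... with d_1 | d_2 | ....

rank_ℚ(R)=1; free=3−1=2
SNF(R) diag = [2] → torsion [2]

Answer: M ≅ ℤ^2 ⊕ ℤ/2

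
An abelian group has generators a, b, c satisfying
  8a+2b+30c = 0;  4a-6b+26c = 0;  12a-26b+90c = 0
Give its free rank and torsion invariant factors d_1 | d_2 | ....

rank_ℚ(R)=3; free=3−3=0
SNF(R) diag = [2, 4, 4] → torsion [2, 4, 4]

Answer: M ≅ ℤ/2 ⊕ ℤ/4 ⊕ ℤ/4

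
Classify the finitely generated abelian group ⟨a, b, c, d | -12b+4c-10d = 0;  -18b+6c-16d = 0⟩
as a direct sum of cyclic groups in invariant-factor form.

Answer: M ≅ ℤ^2 ⊕ ℤ/2 ⊕ ℤ/2

Derivation:
rank_ℚ(R)=2; free=4−2=2
SNF(R) diag = [2, 2] → torsion [2, 2]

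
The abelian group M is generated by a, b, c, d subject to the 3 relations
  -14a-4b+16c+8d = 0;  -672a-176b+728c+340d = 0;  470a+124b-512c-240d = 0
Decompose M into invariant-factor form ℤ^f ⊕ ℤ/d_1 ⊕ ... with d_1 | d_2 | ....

Answer: M ≅ ℤ^1 ⊕ ℤ/2 ⊕ ℤ/4 ⊕ ℤ/8

Derivation:
rank_ℚ(R)=3; free=4−3=1
SNF(R) diag = [2, 4, 8] → torsion [2, 4, 8]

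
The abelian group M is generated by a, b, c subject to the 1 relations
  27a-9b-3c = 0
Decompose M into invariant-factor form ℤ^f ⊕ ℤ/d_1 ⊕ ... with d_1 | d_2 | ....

rank_ℚ(R)=1; free=3−1=2
SNF(R) diag = [3] → torsion [3]

Answer: M ≅ ℤ^2 ⊕ ℤ/3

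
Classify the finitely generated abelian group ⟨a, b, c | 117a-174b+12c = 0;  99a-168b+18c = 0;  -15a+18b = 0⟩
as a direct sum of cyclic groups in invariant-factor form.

Answer: M ≅ ℤ/3 ⊕ ℤ/6 ⊕ ℤ/12

Derivation:
rank_ℚ(R)=3; free=3−3=0
SNF(R) diag = [3, 6, 12] → torsion [3, 6, 12]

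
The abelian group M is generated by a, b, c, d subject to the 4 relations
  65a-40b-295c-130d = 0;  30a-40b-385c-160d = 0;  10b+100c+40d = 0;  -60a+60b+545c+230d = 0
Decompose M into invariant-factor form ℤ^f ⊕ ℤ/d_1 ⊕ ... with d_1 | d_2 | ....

Answer: M ≅ ℤ/5 ⊕ ℤ/5 ⊕ ℤ/10 ⊕ ℤ/30

Derivation:
rank_ℚ(R)=4; free=4−4=0
SNF(R) diag = [5, 5, 10, 30] → torsion [5, 5, 10, 30]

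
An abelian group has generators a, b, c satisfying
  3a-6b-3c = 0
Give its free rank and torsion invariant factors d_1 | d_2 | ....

rank_ℚ(R)=1; free=3−1=2
SNF(R) diag = [3] → torsion [3]

Answer: M ≅ ℤ^2 ⊕ ℤ/3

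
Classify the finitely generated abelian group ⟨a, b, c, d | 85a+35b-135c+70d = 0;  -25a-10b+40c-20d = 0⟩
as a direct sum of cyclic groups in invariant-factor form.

rank_ℚ(R)=2; free=4−2=2
SNF(R) diag = [5, 5] → torsion [5, 5]

Answer: M ≅ ℤ^2 ⊕ ℤ/5 ⊕ ℤ/5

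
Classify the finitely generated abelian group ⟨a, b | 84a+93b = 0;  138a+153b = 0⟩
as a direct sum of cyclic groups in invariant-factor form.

Answer: M ≅ ℤ/3 ⊕ ℤ/6

Derivation:
rank_ℚ(R)=2; free=2−2=0
SNF(R) diag = [3, 6] → torsion [3, 6]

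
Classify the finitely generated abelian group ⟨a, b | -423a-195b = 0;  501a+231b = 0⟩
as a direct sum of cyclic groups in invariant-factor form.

Answer: M ≅ ℤ/3 ⊕ ℤ/6

Derivation:
rank_ℚ(R)=2; free=2−2=0
SNF(R) diag = [3, 6] → torsion [3, 6]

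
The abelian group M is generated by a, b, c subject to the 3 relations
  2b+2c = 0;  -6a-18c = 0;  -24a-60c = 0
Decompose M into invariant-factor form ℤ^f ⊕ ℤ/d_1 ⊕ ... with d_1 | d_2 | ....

Answer: M ≅ ℤ/2 ⊕ ℤ/6 ⊕ ℤ/12

Derivation:
rank_ℚ(R)=3; free=3−3=0
SNF(R) diag = [2, 6, 12] → torsion [2, 6, 12]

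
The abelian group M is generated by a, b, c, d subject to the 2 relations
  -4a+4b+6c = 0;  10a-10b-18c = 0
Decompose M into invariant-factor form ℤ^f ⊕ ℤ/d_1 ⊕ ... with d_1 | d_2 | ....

Answer: M ≅ ℤ^2 ⊕ ℤ/2 ⊕ ℤ/6

Derivation:
rank_ℚ(R)=2; free=4−2=2
SNF(R) diag = [2, 6] → torsion [2, 6]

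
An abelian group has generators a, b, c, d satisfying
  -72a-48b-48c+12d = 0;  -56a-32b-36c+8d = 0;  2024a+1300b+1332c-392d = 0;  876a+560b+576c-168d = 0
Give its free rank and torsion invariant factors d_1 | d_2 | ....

rank_ℚ(R)=4; free=4−4=0
SNF(R) diag = [4, 4, 12, 12] → torsion [4, 4, 12, 12]

Answer: M ≅ ℤ/4 ⊕ ℤ/4 ⊕ ℤ/12 ⊕ ℤ/12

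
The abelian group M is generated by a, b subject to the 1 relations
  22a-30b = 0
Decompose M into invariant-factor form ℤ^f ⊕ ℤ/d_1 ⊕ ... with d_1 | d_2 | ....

Answer: M ≅ ℤ^1 ⊕ ℤ/2

Derivation:
rank_ℚ(R)=1; free=2−1=1
SNF(R) diag = [2] → torsion [2]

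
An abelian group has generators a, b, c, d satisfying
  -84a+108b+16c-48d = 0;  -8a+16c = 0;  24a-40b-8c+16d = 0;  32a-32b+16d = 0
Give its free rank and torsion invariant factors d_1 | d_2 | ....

rank_ℚ(R)=4; free=4−4=0
SNF(R) diag = [4, 8, 8, 16] → torsion [4, 8, 8, 16]

Answer: M ≅ ℤ/4 ⊕ ℤ/8 ⊕ ℤ/8 ⊕ ℤ/16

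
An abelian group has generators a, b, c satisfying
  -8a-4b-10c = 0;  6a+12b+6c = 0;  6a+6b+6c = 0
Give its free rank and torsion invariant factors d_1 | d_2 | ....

Answer: M ≅ ℤ/2 ⊕ ℤ/6 ⊕ ℤ/6

Derivation:
rank_ℚ(R)=3; free=3−3=0
SNF(R) diag = [2, 6, 6] → torsion [2, 6, 6]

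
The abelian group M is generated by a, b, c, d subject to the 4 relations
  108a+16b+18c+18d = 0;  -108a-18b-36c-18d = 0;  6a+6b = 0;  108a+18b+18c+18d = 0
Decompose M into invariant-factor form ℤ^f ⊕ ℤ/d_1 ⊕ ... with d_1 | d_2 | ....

rank_ℚ(R)=4; free=4−4=0
SNF(R) diag = [2, 6, 18, 18] → torsion [2, 6, 18, 18]

Answer: M ≅ ℤ/2 ⊕ ℤ/6 ⊕ ℤ/18 ⊕ ℤ/18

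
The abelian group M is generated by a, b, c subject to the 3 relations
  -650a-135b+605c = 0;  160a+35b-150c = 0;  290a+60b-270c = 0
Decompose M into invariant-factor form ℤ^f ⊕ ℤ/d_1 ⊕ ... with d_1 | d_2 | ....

Answer: M ≅ ℤ/5 ⊕ ℤ/5 ⊕ ℤ/10

Derivation:
rank_ℚ(R)=3; free=3−3=0
SNF(R) diag = [5, 5, 10] → torsion [5, 5, 10]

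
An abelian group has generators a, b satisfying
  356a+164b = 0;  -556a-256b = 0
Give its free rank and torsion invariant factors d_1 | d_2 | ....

Answer: M ≅ ℤ/4 ⊕ ℤ/12

Derivation:
rank_ℚ(R)=2; free=2−2=0
SNF(R) diag = [4, 12] → torsion [4, 12]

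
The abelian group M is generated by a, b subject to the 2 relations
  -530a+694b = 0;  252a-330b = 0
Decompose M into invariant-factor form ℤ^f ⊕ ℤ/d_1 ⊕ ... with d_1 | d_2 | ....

Answer: M ≅ ℤ/2 ⊕ ℤ/6

Derivation:
rank_ℚ(R)=2; free=2−2=0
SNF(R) diag = [2, 6] → torsion [2, 6]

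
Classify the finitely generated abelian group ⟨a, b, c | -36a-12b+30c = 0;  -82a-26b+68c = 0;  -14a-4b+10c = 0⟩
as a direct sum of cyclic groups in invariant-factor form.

Answer: M ≅ ℤ/2 ⊕ ℤ/6 ⊕ ℤ/6

Derivation:
rank_ℚ(R)=3; free=3−3=0
SNF(R) diag = [2, 6, 6] → torsion [2, 6, 6]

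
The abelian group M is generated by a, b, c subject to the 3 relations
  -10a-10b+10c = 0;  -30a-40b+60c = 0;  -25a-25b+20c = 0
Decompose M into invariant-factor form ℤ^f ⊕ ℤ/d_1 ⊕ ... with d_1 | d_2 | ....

rank_ℚ(R)=3; free=3−3=0
SNF(R) diag = [5, 10, 10] → torsion [5, 10, 10]

Answer: M ≅ ℤ/5 ⊕ ℤ/10 ⊕ ℤ/10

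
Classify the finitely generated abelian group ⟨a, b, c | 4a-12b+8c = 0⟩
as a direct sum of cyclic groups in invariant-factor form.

Answer: M ≅ ℤ^2 ⊕ ℤ/4

Derivation:
rank_ℚ(R)=1; free=3−1=2
SNF(R) diag = [4] → torsion [4]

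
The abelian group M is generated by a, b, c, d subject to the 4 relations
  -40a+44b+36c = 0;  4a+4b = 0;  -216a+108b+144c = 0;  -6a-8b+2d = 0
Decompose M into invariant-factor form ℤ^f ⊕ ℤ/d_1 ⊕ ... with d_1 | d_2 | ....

rank_ℚ(R)=4; free=4−4=0
SNF(R) diag = [2, 4, 12, 36] → torsion [2, 4, 12, 36]

Answer: M ≅ ℤ/2 ⊕ ℤ/4 ⊕ ℤ/12 ⊕ ℤ/36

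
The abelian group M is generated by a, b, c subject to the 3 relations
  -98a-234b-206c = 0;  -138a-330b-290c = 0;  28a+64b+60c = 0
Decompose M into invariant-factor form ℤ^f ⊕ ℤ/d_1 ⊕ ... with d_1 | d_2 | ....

rank_ℚ(R)=3; free=3−3=0
SNF(R) diag = [2, 4, 4] → torsion [2, 4, 4]

Answer: M ≅ ℤ/2 ⊕ ℤ/4 ⊕ ℤ/4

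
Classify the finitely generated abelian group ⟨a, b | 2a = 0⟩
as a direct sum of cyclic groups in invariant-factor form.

rank_ℚ(R)=1; free=2−1=1
SNF(R) diag = [2] → torsion [2]

Answer: M ≅ ℤ^1 ⊕ ℤ/2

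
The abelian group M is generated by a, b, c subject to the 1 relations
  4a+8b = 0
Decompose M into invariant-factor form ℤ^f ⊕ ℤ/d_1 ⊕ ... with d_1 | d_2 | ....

Answer: M ≅ ℤ^2 ⊕ ℤ/4

Derivation:
rank_ℚ(R)=1; free=3−1=2
SNF(R) diag = [4] → torsion [4]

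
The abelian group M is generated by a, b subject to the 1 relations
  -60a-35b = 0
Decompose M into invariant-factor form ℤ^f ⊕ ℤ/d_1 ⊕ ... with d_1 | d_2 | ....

rank_ℚ(R)=1; free=2−1=1
SNF(R) diag = [5] → torsion [5]

Answer: M ≅ ℤ^1 ⊕ ℤ/5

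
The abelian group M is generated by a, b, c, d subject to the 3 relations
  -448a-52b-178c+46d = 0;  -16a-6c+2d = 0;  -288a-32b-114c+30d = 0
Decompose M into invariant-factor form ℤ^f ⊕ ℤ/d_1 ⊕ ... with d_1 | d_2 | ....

rank_ℚ(R)=3; free=4−3=1
SNF(R) diag = [2, 4, 8] → torsion [2, 4, 8]

Answer: M ≅ ℤ^1 ⊕ ℤ/2 ⊕ ℤ/4 ⊕ ℤ/8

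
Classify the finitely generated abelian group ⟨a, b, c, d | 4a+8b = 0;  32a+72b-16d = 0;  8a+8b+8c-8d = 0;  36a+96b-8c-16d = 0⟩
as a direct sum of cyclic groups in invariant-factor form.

Answer: M ≅ ℤ/4 ⊕ ℤ/8 ⊕ ℤ/8 ⊕ ℤ/8

Derivation:
rank_ℚ(R)=4; free=4−4=0
SNF(R) diag = [4, 8, 8, 8] → torsion [4, 8, 8, 8]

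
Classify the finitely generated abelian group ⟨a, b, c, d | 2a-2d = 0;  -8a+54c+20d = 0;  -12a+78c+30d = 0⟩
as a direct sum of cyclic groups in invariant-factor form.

Answer: M ≅ ℤ^1 ⊕ ℤ/2 ⊕ ℤ/6 ⊕ ℤ/6

Derivation:
rank_ℚ(R)=3; free=4−3=1
SNF(R) diag = [2, 6, 6] → torsion [2, 6, 6]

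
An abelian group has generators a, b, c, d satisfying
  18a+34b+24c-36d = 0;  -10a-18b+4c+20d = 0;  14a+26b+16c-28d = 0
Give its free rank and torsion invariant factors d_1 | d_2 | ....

Answer: M ≅ ℤ^1 ⊕ ℤ/2 ⊕ ℤ/4 ⊕ ℤ/12

Derivation:
rank_ℚ(R)=3; free=4−3=1
SNF(R) diag = [2, 4, 12] → torsion [2, 4, 12]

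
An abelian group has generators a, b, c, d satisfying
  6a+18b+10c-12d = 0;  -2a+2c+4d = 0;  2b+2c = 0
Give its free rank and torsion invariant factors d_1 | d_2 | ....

rank_ℚ(R)=3; free=4−3=1
SNF(R) diag = [2, 2, 2] → torsion [2, 2, 2]

Answer: M ≅ ℤ^1 ⊕ ℤ/2 ⊕ ℤ/2 ⊕ ℤ/2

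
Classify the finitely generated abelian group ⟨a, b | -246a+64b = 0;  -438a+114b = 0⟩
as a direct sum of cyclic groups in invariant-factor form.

Answer: M ≅ ℤ/2 ⊕ ℤ/6

Derivation:
rank_ℚ(R)=2; free=2−2=0
SNF(R) diag = [2, 6] → torsion [2, 6]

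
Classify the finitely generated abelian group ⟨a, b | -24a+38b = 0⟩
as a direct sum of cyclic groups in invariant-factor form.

rank_ℚ(R)=1; free=2−1=1
SNF(R) diag = [2] → torsion [2]

Answer: M ≅ ℤ^1 ⊕ ℤ/2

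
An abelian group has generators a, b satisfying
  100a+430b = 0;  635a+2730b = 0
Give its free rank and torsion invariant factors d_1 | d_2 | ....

Answer: M ≅ ℤ/5 ⊕ ℤ/10

Derivation:
rank_ℚ(R)=2; free=2−2=0
SNF(R) diag = [5, 10] → torsion [5, 10]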